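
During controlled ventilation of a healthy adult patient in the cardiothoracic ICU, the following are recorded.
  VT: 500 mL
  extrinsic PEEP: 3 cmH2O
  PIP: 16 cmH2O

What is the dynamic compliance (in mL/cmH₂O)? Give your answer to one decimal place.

Dynamic compliance = Vt / (PIP − PEEP) = 500 / (16 − 3) = 500 / 13.0 = 38.462 mL/cmH2O.

38.5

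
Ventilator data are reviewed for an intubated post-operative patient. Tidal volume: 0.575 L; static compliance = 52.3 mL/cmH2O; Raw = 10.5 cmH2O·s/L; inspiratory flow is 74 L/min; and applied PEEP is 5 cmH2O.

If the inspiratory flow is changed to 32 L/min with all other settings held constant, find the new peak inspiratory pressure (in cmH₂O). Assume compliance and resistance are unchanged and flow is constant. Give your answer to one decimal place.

21.6

Flow: 74 L/min ÷ 60 = 1.2333 L/s.
New flow: 32 L/min ÷ 60 = 0.5333 L/s.
PIP = Vt/C + R·V̇ + PEEP (constant-flow equation of motion).
Only the resistive term changes: ΔPIP = R × ΔV̇ = 10.5 × (0.5333 − 1.2333) = 10.5 × -0.7 = -7.35 cmH2O.
Original PIP = 575/52.3 + 10.5×1.2333 + 5 = 28.944 cmH2O; new PIP = 28.944 + (-7.35) = 21.594 cmH2O.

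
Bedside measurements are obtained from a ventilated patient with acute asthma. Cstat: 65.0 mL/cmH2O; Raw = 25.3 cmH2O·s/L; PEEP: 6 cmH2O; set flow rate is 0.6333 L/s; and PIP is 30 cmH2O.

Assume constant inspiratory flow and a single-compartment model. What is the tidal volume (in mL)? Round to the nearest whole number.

519

Equation of motion (constant flow): PIP = Vt/C + R·V̇ + PEEP.
Vt/C = PIP − R·V̇ − PEEP = 30 − 16.022 − 6 = 7.978 cmH2O.
Vt = C × 7.978 = 65.0 × 7.978 = 518.57 mL.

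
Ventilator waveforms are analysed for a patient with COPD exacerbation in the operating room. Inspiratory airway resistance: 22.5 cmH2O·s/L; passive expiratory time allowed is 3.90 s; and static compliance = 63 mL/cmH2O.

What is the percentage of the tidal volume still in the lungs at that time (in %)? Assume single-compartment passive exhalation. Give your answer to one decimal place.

6.4

τ = R × C = 22.5 × 63 mL/cmH2O = 22.5 × 0.063 L/cmH2O = 1.418 s.
Passive exhalation: V(t)/V₀ = e^(−t/τ) = e^(−3.90/1.418) = 0.06391.
Fraction remaining = 0.06391 → 6.391%.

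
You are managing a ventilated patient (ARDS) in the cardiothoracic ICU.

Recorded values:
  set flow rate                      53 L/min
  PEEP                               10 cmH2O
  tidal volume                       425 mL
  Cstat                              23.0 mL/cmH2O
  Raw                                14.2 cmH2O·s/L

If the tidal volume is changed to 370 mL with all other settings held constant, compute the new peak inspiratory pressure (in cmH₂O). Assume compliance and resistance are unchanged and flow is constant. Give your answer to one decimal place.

Flow: 53 L/min ÷ 60 = 0.8833 L/s.
PIP = Vt/C + R·V̇ + PEEP (constant-flow equation of motion).
Only the elastic term changes: ΔPIP = ΔVt / C = (370 − 425) / 23.0 = -2.391 cmH2O.
Original PIP = 425/23.0 + 14.2×0.8833 + 10 = 41.021 cmH2O; new PIP = 41.021 + (-2.391) = 38.63 cmH2O.

38.6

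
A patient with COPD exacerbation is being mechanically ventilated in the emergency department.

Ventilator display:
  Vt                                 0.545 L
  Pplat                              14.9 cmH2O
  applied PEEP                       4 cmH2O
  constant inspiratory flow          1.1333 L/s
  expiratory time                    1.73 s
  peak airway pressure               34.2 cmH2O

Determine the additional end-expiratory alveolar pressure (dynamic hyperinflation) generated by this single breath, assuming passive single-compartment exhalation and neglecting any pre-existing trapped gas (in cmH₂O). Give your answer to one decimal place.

R = (PIP − Pplat)/V̇ = (34.2 − 14.9) / 1.1333 = 19.3/1.1333 = 17.03 cmH2O·s/L.
C = Vt/(Pplat − PEEP) = 545.0 / (14.9 − 4) = 545.0/10.9 = 50.0 mL/cmH2O.
τ = R × C = 17.03 × 0.05 L/cmH2O = 0.8515 s.
Fraction remaining = e^(−Te/τ) = e^(−1.73/0.8515) = 0.1311; trapped volume = 545.0 × 0.1311 = 71.45 mL.
Additional alveolar pressure from trapping ≈ V_trapped / C = 71.45 / 50.0 = 1.429 cmH2O.

1.4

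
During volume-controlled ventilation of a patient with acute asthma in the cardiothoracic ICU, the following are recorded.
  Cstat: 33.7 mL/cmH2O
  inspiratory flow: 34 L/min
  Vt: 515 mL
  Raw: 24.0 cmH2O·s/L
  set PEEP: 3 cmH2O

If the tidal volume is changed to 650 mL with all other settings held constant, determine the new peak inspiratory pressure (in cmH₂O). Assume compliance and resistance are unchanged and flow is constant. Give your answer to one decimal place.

35.9

Flow: 34 L/min ÷ 60 = 0.5667 L/s.
PIP = Vt/C + R·V̇ + PEEP (constant-flow equation of motion).
Only the elastic term changes: ΔPIP = ΔVt / C = (650 − 515) / 33.7 = 4.006 cmH2O.
Original PIP = 515/33.7 + 24.0×0.5667 + 3 = 31.883 cmH2O; new PIP = 31.883 + (4.006) = 35.889 cmH2O.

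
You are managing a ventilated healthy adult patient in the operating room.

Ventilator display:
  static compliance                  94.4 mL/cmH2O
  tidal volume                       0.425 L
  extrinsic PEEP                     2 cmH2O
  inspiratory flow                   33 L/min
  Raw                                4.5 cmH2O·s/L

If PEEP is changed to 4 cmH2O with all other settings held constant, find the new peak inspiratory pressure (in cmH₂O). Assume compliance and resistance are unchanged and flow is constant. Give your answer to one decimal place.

Flow: 33 L/min ÷ 60 = 0.55 L/s.
PIP = Vt/C + R·V̇ + PEEP (constant-flow equation of motion).
Only the baseline term changes: ΔPIP = ΔPEEP = 4 − 2 = 2.0 cmH2O.
Original PIP = 425/94.4 + 4.5×0.55 + 2 = 8.977 cmH2O; new PIP = 8.977 + (2.0) = 10.977 cmH2O.

11.0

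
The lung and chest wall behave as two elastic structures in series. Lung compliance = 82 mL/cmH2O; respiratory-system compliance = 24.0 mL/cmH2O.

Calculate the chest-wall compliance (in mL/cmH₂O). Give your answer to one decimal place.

1/Ccw = 1/Crs − 1/CL.
1/Ccw = 1/24.0 − 1/82 = 0.02947.
Ccw = 33.933 mL/cmH2O.

33.9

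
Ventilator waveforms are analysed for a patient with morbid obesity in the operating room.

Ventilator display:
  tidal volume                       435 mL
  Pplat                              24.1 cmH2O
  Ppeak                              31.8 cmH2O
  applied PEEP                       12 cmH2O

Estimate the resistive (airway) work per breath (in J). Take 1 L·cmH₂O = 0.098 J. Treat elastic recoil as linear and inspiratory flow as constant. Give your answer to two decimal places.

0.33

With constant inspiratory flow the resistive pressure is constant at PIP − Pplat = 31.8 − 24.1 = 7.7 cmH2O, so resistive work = 7.7 × 0.435 = 3.35 L·cmH2O.
× 0.098 J/(L·cmH2O) → 0.3283 J.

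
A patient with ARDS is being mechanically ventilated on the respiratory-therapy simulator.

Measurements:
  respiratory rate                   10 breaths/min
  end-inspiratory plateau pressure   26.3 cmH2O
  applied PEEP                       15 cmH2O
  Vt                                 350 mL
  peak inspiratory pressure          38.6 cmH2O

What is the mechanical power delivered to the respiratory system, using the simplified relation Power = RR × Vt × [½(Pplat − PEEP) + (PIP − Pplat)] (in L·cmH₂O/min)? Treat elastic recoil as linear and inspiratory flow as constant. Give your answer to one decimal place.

Per-breath work = Vt × [½(Pplat−PEEP) + (PIP−Pplat)] = 0.350 × [0.5×11.3 + 12.3] = 0.350 × 17.95 = 6.283 L·cmH2O.
Power = 10 × 6.283 = 62.83 L·cmH2O/min.

62.8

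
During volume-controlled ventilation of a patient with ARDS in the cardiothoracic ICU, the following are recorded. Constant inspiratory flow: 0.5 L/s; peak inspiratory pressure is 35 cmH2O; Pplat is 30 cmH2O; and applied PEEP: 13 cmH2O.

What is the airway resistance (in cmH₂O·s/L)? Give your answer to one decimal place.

Raw = (PIP − Pplat) / flow = (35 − 30) / 0.5 = 5.0 / 0.5 = 10.0 cmH2O·s/L.

10.0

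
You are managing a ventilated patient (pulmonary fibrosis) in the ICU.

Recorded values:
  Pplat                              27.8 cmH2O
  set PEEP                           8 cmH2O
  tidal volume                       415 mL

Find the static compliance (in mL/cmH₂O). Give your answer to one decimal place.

21.0

Cstat = Vt / (Pplat − PEEP) = 415 / (27.8 − 8) = 415 / 19.8 = 20.96 mL/cmH2O.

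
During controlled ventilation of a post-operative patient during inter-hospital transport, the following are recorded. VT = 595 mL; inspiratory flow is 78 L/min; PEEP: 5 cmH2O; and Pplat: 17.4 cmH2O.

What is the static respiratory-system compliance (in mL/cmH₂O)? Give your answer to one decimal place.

Cstat = Vt / (Pplat − PEEP) = 595 / (17.4 − 5) = 595 / 12.4 = 47.984 mL/cmH2O.

48.0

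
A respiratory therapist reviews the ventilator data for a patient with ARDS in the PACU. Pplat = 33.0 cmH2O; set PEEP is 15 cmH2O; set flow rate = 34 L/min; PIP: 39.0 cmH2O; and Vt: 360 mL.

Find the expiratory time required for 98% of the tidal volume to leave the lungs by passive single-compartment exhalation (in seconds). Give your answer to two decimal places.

Flow: 34 L/min ÷ 60 = 0.5667 L/s.
R = (PIP − Pplat)/V̇ = (39.0 − 33.0) / 0.5667 = 6.0/0.5667 = 10.588 cmH2O·s/L.
C = Vt/(Pplat − PEEP) = 360.0 / (33.0 − 15) = 360.0/18.0 = 20.0 mL/cmH2O.
τ = R × C = 10.588 × 0.02 L/cmH2O = 0.2118 s.
t = −τ·ln(1 − 0.98) = −0.2118·ln(0.02) = 0.8286 s.

0.83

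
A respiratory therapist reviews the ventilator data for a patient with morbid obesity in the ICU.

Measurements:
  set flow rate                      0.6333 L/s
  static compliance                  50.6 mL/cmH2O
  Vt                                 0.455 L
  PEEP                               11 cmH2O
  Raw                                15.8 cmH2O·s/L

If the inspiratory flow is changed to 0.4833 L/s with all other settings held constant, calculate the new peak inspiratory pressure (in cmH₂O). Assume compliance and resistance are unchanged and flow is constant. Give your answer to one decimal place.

27.6

PIP = Vt/C + R·V̇ + PEEP (constant-flow equation of motion).
Only the resistive term changes: ΔPIP = R × ΔV̇ = 15.8 × (0.4833 − 0.6333) = 15.8 × -0.15 = -2.37 cmH2O.
Original PIP = 455/50.6 + 15.8×0.6333 + 11 = 29.998 cmH2O; new PIP = 29.998 + (-2.37) = 27.628 cmH2O.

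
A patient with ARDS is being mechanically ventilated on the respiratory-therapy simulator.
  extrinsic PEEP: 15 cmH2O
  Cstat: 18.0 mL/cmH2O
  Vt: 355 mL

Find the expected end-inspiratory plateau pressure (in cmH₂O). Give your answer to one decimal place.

34.7

Pplat = PEEP + Vt / Cstat = 15 + 355 / 18.0 = 15 + 19.722 = 34.722 cmH2O.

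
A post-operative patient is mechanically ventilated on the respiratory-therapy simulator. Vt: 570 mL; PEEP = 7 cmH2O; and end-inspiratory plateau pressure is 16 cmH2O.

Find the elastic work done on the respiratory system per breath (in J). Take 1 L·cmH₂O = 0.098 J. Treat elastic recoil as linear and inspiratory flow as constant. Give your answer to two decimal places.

Elastic work ≈ ½ × (Pplat − PEEP) × Vt = 0.5 × (16 − 7) × 0.570 L = 0.5 × 9.0 × 0.570 = 2.565 L·cmH2O.
× 0.098 J/(L·cmH2O) → 0.2514 J.

0.25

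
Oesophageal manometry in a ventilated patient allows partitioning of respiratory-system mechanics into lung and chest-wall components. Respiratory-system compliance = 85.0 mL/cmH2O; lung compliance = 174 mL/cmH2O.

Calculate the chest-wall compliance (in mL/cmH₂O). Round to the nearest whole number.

1/Ccw = 1/Crs − 1/CL.
1/Ccw = 1/85.0 − 1/174 = 0.006018.
Ccw = 166.17 mL/cmH2O.

166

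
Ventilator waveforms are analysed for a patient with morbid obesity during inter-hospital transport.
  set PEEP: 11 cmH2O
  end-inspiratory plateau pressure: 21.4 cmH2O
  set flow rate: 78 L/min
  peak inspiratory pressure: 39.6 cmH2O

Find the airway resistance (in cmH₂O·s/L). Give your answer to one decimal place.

Flow: 78 L/min ÷ 60 = 1.3 L/s.
Raw = (PIP − Pplat) / flow = (39.6 − 21.4) / 1.3 = 18.2 / 1.3 = 14.0 cmH2O·s/L.

14.0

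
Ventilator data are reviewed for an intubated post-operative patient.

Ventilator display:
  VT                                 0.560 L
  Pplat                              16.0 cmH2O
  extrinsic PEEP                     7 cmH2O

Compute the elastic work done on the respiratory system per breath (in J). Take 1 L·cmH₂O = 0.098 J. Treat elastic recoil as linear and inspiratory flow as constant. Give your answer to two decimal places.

Elastic work ≈ ½ × (Pplat − PEEP) × Vt = 0.5 × (16.0 − 7) × 0.560 L = 0.5 × 9.0 × 0.560 = 2.52 L·cmH2O.
× 0.098 J/(L·cmH2O) → 0.247 J.

0.25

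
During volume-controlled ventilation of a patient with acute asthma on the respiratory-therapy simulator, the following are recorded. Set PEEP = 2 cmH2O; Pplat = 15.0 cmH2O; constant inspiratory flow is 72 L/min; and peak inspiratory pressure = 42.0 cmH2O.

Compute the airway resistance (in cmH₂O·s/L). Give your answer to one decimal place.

22.5

Flow: 72 L/min ÷ 60 = 1.2 L/s.
Raw = (PIP − Pplat) / flow = (42.0 − 15.0) / 1.2 = 27.0 / 1.2 = 22.5 cmH2O·s/L.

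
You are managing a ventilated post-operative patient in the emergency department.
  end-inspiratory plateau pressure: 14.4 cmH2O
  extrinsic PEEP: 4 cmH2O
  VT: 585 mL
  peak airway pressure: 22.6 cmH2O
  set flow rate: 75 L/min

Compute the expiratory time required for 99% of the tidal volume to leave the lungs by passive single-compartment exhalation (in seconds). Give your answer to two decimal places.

1.70

Flow: 75 L/min ÷ 60 = 1.25 L/s.
R = (PIP − Pplat)/V̇ = (22.6 − 14.4) / 1.25 = 8.2/1.25 = 6.56 cmH2O·s/L.
C = Vt/(Pplat − PEEP) = 585.0 / (14.4 − 4) = 585.0/10.4 = 56.25 mL/cmH2O.
τ = R × C = 6.56 × 0.05625 L/cmH2O = 0.369 s.
t = −τ·ln(1 − 0.99) = −0.369·ln(0.01) = 1.699 s.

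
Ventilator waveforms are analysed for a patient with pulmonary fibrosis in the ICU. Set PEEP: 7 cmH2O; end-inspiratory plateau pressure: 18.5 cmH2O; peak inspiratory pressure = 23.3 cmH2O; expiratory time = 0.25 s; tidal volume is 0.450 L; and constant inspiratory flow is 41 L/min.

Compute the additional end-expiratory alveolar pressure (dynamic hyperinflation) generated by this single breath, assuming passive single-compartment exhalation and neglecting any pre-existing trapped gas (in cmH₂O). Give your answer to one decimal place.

4.6

Flow: 41 L/min ÷ 60 = 0.6833 L/s.
R = (PIP − Pplat)/V̇ = (23.3 − 18.5) / 0.6833 = 4.8/0.6833 = 7.025 cmH2O·s/L.
C = Vt/(Pplat − PEEP) = 450.0 / (18.5 − 7) = 450.0/11.5 = 39.13 mL/cmH2O.
τ = R × C = 7.025 × 0.03913 L/cmH2O = 0.2749 s.
Fraction remaining = e^(−Te/τ) = e^(−0.25/0.2749) = 0.4028; trapped volume = 450.0 × 0.4028 = 181.26 mL.
Additional alveolar pressure from trapping ≈ V_trapped / C = 181.26 / 39.13 = 4.632 cmH2O.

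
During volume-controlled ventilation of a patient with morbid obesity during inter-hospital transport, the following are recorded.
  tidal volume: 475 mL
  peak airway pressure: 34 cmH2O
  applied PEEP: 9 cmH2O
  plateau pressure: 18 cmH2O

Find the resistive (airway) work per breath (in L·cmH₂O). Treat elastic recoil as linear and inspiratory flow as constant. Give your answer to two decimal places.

7.60

With constant inspiratory flow the resistive pressure is constant at PIP − Pplat = 34 − 18 = 16.0 cmH2O, so resistive work = 16.0 × 0.475 = 7.6 L·cmH2O.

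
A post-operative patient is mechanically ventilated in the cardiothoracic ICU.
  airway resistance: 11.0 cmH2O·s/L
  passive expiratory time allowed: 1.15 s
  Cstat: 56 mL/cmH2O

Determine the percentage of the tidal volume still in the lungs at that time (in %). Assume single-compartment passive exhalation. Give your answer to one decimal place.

15.5

τ = R × C = 11.0 × 56 mL/cmH2O = 11.0 × 0.056 L/cmH2O = 0.616 s.
Passive exhalation: V(t)/V₀ = e^(−t/τ) = e^(−1.15/0.616) = 0.1546.
Fraction remaining = 0.1546 → 15.46%.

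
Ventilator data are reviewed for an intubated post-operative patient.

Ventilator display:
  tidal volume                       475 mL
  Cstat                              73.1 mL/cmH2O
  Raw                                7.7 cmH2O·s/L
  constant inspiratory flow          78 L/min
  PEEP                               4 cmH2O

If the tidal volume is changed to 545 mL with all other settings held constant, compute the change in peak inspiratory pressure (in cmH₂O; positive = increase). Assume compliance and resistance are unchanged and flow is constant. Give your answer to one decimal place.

1.0

PIP = Vt/C + R·V̇ + PEEP (constant-flow equation of motion).
Only the elastic term changes: ΔPIP = ΔVt / C = (545 − 475) / 73.1 = 0.9576 cmH2O.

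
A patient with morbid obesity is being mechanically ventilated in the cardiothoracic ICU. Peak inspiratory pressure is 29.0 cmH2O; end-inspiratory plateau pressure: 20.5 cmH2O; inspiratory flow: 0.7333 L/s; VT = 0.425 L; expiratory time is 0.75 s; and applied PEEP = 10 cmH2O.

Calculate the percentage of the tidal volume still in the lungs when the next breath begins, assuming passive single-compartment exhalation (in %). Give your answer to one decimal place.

R = (PIP − Pplat)/V̇ = (29.0 − 20.5) / 0.7333 = 8.5/0.7333 = 11.591 cmH2O·s/L.
C = Vt/(Pplat − PEEP) = 425.0 / (20.5 − 10) = 425.0/10.5 = 40.476 mL/cmH2O.
τ = R × C = 11.591 × 0.04048 L/cmH2O = 0.4692 s.
Fraction remaining at end-expiration = e^(−Te/τ) = e^(−0.75/0.4692) = 0.2022 → 20.22%.

20.2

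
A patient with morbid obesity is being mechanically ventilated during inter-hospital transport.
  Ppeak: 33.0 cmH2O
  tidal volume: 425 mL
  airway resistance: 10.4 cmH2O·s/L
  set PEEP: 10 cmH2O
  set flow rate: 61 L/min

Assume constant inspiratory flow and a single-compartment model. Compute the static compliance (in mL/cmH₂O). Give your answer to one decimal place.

34.2

Flow: 61 L/min ÷ 60 = 1.0167 L/s.
Equation of motion (constant flow): PIP = Vt/C + R·V̇ + PEEP.
Vt/C = PIP − R·V̇ − PEEP = 33.0 − 10.4×1.0167 − 10 = 33.0 − 10.574 − 10 = 12.426 cmH2O.
C = Vt / 12.426 = 425 / 12.426 = 34.202 mL/cmH2O.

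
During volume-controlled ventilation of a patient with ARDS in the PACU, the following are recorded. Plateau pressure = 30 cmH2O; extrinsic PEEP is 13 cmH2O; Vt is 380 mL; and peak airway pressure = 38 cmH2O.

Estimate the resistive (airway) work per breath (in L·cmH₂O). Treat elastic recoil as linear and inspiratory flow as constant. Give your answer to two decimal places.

3.04

With constant inspiratory flow the resistive pressure is constant at PIP − Pplat = 38 − 30 = 8.0 cmH2O, so resistive work = 8.0 × 0.380 = 3.04 L·cmH2O.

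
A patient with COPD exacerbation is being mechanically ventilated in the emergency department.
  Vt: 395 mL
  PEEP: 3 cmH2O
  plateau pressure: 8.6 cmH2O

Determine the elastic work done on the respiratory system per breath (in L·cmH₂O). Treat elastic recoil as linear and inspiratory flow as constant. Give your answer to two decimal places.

Elastic work ≈ ½ × (Pplat − PEEP) × Vt = 0.5 × (8.6 − 3) × 0.395 L = 0.5 × 5.6 × 0.395 = 1.106 L·cmH2O.

1.11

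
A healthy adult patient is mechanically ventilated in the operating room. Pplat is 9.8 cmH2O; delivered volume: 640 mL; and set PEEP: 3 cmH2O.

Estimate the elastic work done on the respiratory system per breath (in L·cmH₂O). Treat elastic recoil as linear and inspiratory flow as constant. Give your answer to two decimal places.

Elastic work ≈ ½ × (Pplat − PEEP) × Vt = 0.5 × (9.8 − 3) × 0.640 L = 0.5 × 6.8 × 0.640 = 2.176 L·cmH2O.

2.18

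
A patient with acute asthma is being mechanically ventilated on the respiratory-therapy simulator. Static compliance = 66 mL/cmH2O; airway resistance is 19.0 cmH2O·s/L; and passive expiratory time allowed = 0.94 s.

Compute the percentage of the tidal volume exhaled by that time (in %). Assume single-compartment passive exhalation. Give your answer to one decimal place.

52.7

τ = R × C = 19.0 × 66 mL/cmH2O = 19.0 × 0.066 L/cmH2O = 1.254 s.
Passive exhalation: V(t)/V₀ = e^(−t/τ) = e^(−0.94/1.254) = 0.4726.
Fraction exhaled = 1 − 0.4726 = 0.5274 → 52.74%.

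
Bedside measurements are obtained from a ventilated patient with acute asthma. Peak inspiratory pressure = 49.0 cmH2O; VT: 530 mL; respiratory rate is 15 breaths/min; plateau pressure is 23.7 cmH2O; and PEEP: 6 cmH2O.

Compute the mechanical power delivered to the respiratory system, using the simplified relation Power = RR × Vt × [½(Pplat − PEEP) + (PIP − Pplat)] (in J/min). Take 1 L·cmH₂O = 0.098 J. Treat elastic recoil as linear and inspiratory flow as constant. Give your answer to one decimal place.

Per-breath work = Vt × [½(Pplat−PEEP) + (PIP−Pplat)] = 0.530 × [0.5×17.7 + 25.3] = 0.530 × 34.15 = 18.1 L·cmH2O.
Power = 15 × 18.1 = 271.5 L·cmH2O/min.
× 0.098 J/(L·cmH2O) → 26.607 J/min.

26.6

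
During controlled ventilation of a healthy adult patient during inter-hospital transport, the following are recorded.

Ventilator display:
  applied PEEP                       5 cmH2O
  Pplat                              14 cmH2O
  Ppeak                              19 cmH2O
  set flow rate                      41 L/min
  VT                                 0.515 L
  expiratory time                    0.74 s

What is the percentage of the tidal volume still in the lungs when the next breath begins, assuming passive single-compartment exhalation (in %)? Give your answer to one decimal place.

17.1

Flow: 41 L/min ÷ 60 = 0.6833 L/s.
R = (PIP − Pplat)/V̇ = (19 − 14) / 0.6833 = 5.0/0.6833 = 7.317 cmH2O·s/L.
C = Vt/(Pplat − PEEP) = 515.0 / (14 − 5) = 515.0/9.0 = 57.222 mL/cmH2O.
τ = R × C = 7.317 × 0.05722 L/cmH2O = 0.4187 s.
Fraction remaining at end-expiration = e^(−Te/τ) = e^(−0.74/0.4187) = 0.1708 → 17.08%.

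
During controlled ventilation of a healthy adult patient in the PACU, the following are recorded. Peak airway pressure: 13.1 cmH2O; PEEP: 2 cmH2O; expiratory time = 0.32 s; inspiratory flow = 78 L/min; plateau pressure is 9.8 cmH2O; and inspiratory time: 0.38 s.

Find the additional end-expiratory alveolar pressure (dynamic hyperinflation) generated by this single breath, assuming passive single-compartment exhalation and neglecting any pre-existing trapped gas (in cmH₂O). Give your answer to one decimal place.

Flow: 78 L/min ÷ 60 = 1.3 L/s.
Vt = flow × Ti = 1.3 L/s × 0.38 s × 1000 mL/L = 494.0 mL.
R = (PIP − Pplat)/V̇ = (13.1 − 9.8) / 1.3 = 3.3/1.3 = 2.538 cmH2O·s/L.
C = Vt/(Pplat − PEEP) = 494.0 / (9.8 − 2) = 494.0/7.8 = 63.333 mL/cmH2O.
τ = R × C = 2.538 × 0.06333 L/cmH2O = 0.1607 s.
Fraction remaining = e^(−Te/τ) = e^(−0.32/0.1607) = 0.1365; trapped volume = 494.0 × 0.1365 = 67.431 mL.
Additional alveolar pressure from trapping ≈ V_trapped / C = 67.431 / 63.333 = 1.065 cmH2O.

1.1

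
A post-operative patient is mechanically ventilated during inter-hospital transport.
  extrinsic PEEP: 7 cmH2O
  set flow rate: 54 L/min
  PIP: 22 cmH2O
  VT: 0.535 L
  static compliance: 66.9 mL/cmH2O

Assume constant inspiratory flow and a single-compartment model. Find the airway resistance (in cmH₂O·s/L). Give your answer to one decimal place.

Flow: 54 L/min ÷ 60 = 0.9 L/s.
Equation of motion (constant flow): PIP = Vt/C + R·V̇ + PEEP.
R·V̇ = PIP − Vt/C − PEEP = 22 − 535/66.9 − 7 = 22 − 7.997 − 7 = 7.003 cmH2O.
R = 7.003 / 0.9 = 7.781 cmH2O·s/L.

7.8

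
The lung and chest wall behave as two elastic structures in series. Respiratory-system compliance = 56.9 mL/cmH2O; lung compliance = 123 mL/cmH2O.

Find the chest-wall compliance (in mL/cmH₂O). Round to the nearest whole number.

106

1/Ccw = 1/Crs − 1/CL.
1/Ccw = 1/56.9 − 1/123 = 0.009445.
Ccw = 105.88 mL/cmH2O.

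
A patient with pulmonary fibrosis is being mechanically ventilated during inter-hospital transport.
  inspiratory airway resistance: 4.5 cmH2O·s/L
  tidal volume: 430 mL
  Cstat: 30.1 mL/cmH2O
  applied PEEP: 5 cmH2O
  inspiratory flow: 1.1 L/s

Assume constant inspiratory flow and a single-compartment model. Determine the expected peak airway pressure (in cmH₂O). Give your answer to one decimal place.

24.2

Equation of motion (constant flow): PIP = Vt/C + R·V̇ + PEEP.
PIP = 430/30.1 + 4.5×1.1 + 5 = 14.286 + 4.95 + 5 = 24.236 cmH2O.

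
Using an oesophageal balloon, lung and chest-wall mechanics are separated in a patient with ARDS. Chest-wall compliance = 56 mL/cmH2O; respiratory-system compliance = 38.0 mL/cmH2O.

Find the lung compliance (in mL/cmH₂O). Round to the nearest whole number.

1/CL = 1/Crs − 1/Ccw.
1/CL = 1/38.0 − 1/56 = 0.008459.
CL = 118.22 mL/cmH2O.

118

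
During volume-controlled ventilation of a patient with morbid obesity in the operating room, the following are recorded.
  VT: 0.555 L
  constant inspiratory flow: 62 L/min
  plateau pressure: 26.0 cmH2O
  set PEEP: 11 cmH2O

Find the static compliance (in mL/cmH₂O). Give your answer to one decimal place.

Cstat = Vt / (Pplat − PEEP) = 555 / (26.0 − 11) = 555 / 15.0 = 37.0 mL/cmH2O.

37.0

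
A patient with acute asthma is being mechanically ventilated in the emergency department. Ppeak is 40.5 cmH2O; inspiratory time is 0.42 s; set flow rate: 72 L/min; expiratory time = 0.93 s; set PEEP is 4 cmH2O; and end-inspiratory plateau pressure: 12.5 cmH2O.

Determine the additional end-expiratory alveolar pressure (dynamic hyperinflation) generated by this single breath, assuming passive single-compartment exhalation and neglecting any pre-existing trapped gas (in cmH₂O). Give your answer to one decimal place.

Flow: 72 L/min ÷ 60 = 1.2 L/s.
Vt = flow × Ti = 1.2 L/s × 0.42 s × 1000 mL/L = 504.0 mL.
R = (PIP − Pplat)/V̇ = (40.5 − 12.5) / 1.2 = 28.0/1.2 = 23.333 cmH2O·s/L.
C = Vt/(Pplat − PEEP) = 504.0 / (12.5 − 4) = 504.0/8.5 = 59.294 mL/cmH2O.
τ = R × C = 23.333 × 0.05929 L/cmH2O = 1.383 s.
Fraction remaining = e^(−Te/τ) = e^(−0.93/1.383) = 0.5105; trapped volume = 504.0 × 0.5105 = 257.29 mL.
Additional alveolar pressure from trapping ≈ V_trapped / C = 257.29 / 59.294 = 4.339 cmH2O.

4.3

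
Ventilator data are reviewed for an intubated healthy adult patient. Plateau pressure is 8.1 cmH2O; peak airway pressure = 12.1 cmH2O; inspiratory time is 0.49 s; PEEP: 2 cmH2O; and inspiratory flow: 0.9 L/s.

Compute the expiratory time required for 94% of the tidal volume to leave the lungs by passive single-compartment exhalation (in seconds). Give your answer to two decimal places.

Vt = flow × Ti = 0.9 L/s × 0.49 s × 1000 mL/L = 441.0 mL.
R = (PIP − Pplat)/V̇ = (12.1 − 8.1) / 0.9 = 4.0/0.9 = 4.444 cmH2O·s/L.
C = Vt/(Pplat − PEEP) = 441.0 / (8.1 − 2) = 441.0/6.1 = 72.295 mL/cmH2O.
τ = R × C = 4.444 × 0.0723 L/cmH2O = 0.3213 s.
t = −τ·ln(1 − 0.94) = −0.3213·ln(0.06) = 0.9039 s.

0.90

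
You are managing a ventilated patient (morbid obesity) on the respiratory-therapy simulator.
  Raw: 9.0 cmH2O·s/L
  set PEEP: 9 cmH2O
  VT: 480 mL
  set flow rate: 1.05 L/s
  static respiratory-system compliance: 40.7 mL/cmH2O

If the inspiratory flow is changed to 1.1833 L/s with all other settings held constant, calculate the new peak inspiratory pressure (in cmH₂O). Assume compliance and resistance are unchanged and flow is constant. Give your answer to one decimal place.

PIP = Vt/C + R·V̇ + PEEP (constant-flow equation of motion).
Only the resistive term changes: ΔPIP = R × ΔV̇ = 9.0 × (1.1833 − 1.05) = 9.0 × 0.1333 = 1.2 cmH2O.
Original PIP = 480/40.7 + 9.0×1.05 + 9 = 30.244 cmH2O; new PIP = 30.244 + (1.2) = 31.444 cmH2O.

31.4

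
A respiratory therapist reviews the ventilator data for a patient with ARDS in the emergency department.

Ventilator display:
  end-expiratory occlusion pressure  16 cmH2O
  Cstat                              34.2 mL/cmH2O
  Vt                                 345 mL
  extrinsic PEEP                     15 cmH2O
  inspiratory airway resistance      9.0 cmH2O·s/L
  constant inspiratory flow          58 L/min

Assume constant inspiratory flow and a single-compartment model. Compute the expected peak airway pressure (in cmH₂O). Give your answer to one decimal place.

Flow: 58 L/min ÷ 60 = 0.9667 L/s.
Total PEEP = 16 cmH2O (set 15 + intrinsic 1); this is the baseline alveolar pressure.
Equation of motion (constant flow): PIP = Vt/C + R·V̇ + PEEP.
PIP = 345/34.2 + 9.0×0.9667 + 16 = 10.088 + 8.7 + 16 = 34.788 cmH2O.

34.8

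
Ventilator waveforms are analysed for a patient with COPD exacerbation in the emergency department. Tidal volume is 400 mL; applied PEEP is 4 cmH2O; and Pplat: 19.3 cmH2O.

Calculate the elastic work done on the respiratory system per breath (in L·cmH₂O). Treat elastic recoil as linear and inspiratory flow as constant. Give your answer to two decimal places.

Elastic work ≈ ½ × (Pplat − PEEP) × Vt = 0.5 × (19.3 − 4) × 0.400 L = 0.5 × 15.3 × 0.400 = 3.06 L·cmH2O.

3.06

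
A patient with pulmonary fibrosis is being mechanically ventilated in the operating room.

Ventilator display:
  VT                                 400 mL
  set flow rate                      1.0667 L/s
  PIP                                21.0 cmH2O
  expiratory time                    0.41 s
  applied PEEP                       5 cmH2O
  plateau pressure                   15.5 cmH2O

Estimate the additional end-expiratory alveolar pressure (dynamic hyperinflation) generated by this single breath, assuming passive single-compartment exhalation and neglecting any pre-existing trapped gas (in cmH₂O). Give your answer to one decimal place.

R = (PIP − Pplat)/V̇ = (21.0 − 15.5) / 1.0667 = 5.5/1.0667 = 5.156 cmH2O·s/L.
C = Vt/(Pplat − PEEP) = 400.0 / (15.5 − 5) = 400.0/10.5 = 38.095 mL/cmH2O.
τ = R × C = 5.156 × 0.0381 L/cmH2O = 0.1964 s.
Fraction remaining = e^(−Te/τ) = e^(−0.41/0.1964) = 0.124; trapped volume = 400.0 × 0.124 = 49.6 mL.
Additional alveolar pressure from trapping ≈ V_trapped / C = 49.6 / 38.095 = 1.302 cmH2O.

1.3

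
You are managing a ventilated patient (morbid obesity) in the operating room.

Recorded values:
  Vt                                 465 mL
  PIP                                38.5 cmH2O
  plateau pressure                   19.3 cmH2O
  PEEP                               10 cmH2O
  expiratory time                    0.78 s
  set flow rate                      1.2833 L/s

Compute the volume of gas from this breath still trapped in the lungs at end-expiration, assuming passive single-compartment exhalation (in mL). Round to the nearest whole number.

R = (PIP − Pplat)/V̇ = (38.5 − 19.3) / 1.2833 = 19.2/1.2833 = 14.961 cmH2O·s/L.
C = Vt/(Pplat − PEEP) = 465.0 / (19.3 − 10) = 465.0/9.3 = 50.0 mL/cmH2O.
τ = R × C = 14.961 × 0.05 L/cmH2O = 0.7481 s.
Fraction remaining = e^(−Te/τ) = e^(−0.78/0.7481) = 0.3525.
Trapped volume = 465.0 × 0.3525 = 163.91 mL.

164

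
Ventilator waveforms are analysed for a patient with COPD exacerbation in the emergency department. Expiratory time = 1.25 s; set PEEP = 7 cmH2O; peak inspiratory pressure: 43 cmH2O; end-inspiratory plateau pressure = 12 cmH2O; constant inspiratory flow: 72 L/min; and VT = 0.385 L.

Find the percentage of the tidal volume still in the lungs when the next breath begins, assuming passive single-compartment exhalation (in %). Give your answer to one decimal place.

53.3

Flow: 72 L/min ÷ 60 = 1.2 L/s.
R = (PIP − Pplat)/V̇ = (43 − 12) / 1.2 = 31.0/1.2 = 25.833 cmH2O·s/L.
C = Vt/(Pplat − PEEP) = 385.0 / (12 − 7) = 385.0/5.0 = 77.0 mL/cmH2O.
τ = R × C = 25.833 × 0.077 L/cmH2O = 1.989 s.
Fraction remaining at end-expiration = e^(−Te/τ) = e^(−1.25/1.989) = 0.5334 → 53.34%.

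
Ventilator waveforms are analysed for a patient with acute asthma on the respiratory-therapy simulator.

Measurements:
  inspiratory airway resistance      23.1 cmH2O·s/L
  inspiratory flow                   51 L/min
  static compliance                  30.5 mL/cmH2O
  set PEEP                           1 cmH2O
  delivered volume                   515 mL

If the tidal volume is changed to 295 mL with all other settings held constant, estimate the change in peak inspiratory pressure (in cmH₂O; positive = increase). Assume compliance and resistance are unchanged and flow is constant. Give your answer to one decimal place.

PIP = Vt/C + R·V̇ + PEEP (constant-flow equation of motion).
Only the elastic term changes: ΔPIP = ΔVt / C = (295 − 515) / 30.5 = -7.213 cmH2O.

-7.2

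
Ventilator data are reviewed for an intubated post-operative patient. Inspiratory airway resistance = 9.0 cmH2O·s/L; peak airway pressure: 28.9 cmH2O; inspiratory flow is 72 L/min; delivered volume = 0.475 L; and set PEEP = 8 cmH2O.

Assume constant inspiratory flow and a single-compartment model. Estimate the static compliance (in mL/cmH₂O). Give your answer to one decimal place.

47.0

Flow: 72 L/min ÷ 60 = 1.2 L/s.
Equation of motion (constant flow): PIP = Vt/C + R·V̇ + PEEP.
Vt/C = PIP − R·V̇ − PEEP = 28.9 − 9.0×1.2 − 8 = 28.9 − 10.8 − 8 = 10.1 cmH2O.
C = Vt / 10.1 = 475 / 10.1 = 47.03 mL/cmH2O.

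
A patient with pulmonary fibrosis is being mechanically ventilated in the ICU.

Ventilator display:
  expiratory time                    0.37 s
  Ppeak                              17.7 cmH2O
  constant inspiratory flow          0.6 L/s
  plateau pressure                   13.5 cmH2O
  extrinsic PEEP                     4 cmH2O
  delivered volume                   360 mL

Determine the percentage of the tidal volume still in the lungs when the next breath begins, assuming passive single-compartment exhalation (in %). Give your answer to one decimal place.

24.8

R = (PIP − Pplat)/V̇ = (17.7 − 13.5) / 0.6 = 4.2/0.6 = 7.0 cmH2O·s/L.
C = Vt/(Pplat − PEEP) = 360.0 / (13.5 − 4) = 360.0/9.5 = 37.895 mL/cmH2O.
τ = R × C = 7.0 × 0.0379 L/cmH2O = 0.2653 s.
Fraction remaining at end-expiration = e^(−Te/τ) = e^(−0.37/0.2653) = 0.2479 → 24.79%.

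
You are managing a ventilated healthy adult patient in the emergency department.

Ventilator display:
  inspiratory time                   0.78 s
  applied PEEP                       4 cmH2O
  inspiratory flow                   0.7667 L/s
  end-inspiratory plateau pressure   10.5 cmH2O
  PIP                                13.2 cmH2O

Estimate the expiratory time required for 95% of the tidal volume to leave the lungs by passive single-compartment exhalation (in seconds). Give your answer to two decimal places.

Vt = flow × Ti = 0.7667 L/s × 0.78 s × 1000 mL/L = 598.03 mL.
R = (PIP − Pplat)/V̇ = (13.2 − 10.5) / 0.7667 = 2.7/0.7667 = 3.522 cmH2O·s/L.
C = Vt/(Pplat − PEEP) = 598.03 / (10.5 − 4) = 598.03/6.5 = 92.005 mL/cmH2O.
τ = R × C = 3.522 × 0.09201 L/cmH2O = 0.3241 s.
t = −τ·ln(1 − 0.95) = −0.3241·ln(0.05) = 0.9709 s.

0.97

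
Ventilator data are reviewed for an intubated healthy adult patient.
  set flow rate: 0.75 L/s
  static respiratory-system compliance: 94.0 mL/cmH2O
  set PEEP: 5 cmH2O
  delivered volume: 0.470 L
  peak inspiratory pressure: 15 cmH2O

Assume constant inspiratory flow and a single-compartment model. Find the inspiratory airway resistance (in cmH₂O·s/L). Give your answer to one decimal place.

6.7

Equation of motion (constant flow): PIP = Vt/C + R·V̇ + PEEP.
R·V̇ = PIP − Vt/C − PEEP = 15 − 470/94.0 − 5 = 15 − 5.0 − 5 = 5.0 cmH2O.
R = 5.0 / 0.75 = 6.667 cmH2O·s/L.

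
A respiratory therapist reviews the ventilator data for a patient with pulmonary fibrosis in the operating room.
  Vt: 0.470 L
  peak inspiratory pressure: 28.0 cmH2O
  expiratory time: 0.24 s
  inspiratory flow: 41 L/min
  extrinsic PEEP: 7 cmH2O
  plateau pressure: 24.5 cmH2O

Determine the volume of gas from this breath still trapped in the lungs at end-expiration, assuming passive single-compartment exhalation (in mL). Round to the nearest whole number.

82

Flow: 41 L/min ÷ 60 = 0.6833 L/s.
R = (PIP − Pplat)/V̇ = (28.0 − 24.5) / 0.6833 = 3.5/0.6833 = 5.122 cmH2O·s/L.
C = Vt/(Pplat − PEEP) = 470.0 / (24.5 − 7) = 470.0/17.5 = 26.857 mL/cmH2O.
τ = R × C = 5.122 × 0.02686 L/cmH2O = 0.1376 s.
Fraction remaining = e^(−Te/τ) = e^(−0.24/0.1376) = 0.1748.
Trapped volume = 470.0 × 0.1748 = 82.156 mL.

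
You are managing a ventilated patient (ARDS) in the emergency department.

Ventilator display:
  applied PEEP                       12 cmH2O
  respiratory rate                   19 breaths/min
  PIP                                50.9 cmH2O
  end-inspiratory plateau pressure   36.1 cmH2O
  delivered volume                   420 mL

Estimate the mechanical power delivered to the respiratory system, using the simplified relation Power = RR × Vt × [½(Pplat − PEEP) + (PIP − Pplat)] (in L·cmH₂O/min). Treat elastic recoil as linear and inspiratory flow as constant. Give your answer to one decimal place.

214.3

Per-breath work = Vt × [½(Pplat−PEEP) + (PIP−Pplat)] = 0.420 × [0.5×24.1 + 14.8] = 0.420 × 26.85 = 11.277 L·cmH2O.
Power = 19 × 11.277 = 214.26 L·cmH2O/min.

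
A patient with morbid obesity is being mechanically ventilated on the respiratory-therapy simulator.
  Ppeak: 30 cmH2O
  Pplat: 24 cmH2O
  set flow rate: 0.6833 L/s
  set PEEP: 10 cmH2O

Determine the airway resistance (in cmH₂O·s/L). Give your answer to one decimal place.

8.8

Raw = (PIP − Pplat) / flow = (30 − 24) / 0.6833 = 6.0 / 0.6833 = 8.781 cmH2O·s/L.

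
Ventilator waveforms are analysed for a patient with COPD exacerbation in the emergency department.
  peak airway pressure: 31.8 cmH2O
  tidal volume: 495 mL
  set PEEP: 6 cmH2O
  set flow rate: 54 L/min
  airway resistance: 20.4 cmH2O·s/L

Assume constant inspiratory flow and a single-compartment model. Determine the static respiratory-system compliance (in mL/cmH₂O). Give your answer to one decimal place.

Flow: 54 L/min ÷ 60 = 0.9 L/s.
Equation of motion (constant flow): PIP = Vt/C + R·V̇ + PEEP.
Vt/C = PIP − R·V̇ − PEEP = 31.8 − 20.4×0.9 − 6 = 31.8 − 18.36 − 6 = 7.44 cmH2O.
C = Vt / 7.44 = 495 / 7.44 = 66.532 mL/cmH2O.

66.5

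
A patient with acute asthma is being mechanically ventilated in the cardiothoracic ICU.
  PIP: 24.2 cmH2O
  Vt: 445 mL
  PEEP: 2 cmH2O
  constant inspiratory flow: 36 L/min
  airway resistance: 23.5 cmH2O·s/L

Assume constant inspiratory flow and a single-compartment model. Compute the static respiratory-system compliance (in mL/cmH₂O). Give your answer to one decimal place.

Flow: 36 L/min ÷ 60 = 0.6 L/s.
Equation of motion (constant flow): PIP = Vt/C + R·V̇ + PEEP.
Vt/C = PIP − R·V̇ − PEEP = 24.2 − 23.5×0.6 − 2 = 24.2 − 14.1 − 2 = 8.1 cmH2O.
C = Vt / 8.1 = 445 / 8.1 = 54.938 mL/cmH2O.

54.9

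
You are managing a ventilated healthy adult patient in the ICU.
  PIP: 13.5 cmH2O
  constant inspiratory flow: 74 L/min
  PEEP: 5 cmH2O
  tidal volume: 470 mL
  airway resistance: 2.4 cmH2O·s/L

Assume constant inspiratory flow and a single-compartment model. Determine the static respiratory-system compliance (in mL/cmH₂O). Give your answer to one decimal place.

Flow: 74 L/min ÷ 60 = 1.2333 L/s.
Equation of motion (constant flow): PIP = Vt/C + R·V̇ + PEEP.
Vt/C = PIP − R·V̇ − PEEP = 13.5 − 2.4×1.2333 − 5 = 13.5 − 2.96 − 5 = 5.54 cmH2O.
C = Vt / 5.54 = 470 / 5.54 = 84.838 mL/cmH2O.

84.8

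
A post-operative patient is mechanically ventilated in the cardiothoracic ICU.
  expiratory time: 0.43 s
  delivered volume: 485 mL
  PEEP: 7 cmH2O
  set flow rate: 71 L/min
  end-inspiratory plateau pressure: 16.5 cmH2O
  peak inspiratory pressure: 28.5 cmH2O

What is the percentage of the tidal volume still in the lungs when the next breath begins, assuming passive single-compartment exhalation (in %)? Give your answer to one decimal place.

Flow: 71 L/min ÷ 60 = 1.1833 L/s.
R = (PIP − Pplat)/V̇ = (28.5 − 16.5) / 1.1833 = 12.0/1.1833 = 10.141 cmH2O·s/L.
C = Vt/(Pplat − PEEP) = 485.0 / (16.5 − 7) = 485.0/9.5 = 51.053 mL/cmH2O.
τ = R × C = 10.141 × 0.05105 L/cmH2O = 0.5177 s.
Fraction remaining at end-expiration = e^(−Te/τ) = e^(−0.43/0.5177) = 0.4358 → 43.58%.

43.6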